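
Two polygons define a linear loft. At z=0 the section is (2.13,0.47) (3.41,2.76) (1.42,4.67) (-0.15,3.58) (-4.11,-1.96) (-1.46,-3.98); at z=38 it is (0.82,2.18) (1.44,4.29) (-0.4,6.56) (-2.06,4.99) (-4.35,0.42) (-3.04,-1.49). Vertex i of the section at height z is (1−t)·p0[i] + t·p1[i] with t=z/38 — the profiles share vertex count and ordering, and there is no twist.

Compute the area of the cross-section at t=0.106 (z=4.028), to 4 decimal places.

Cross-section at t=0.106: each vertex is (1-t)·p0[i] + t·p1[i].
  v1: (1-0.106)·(2.13,0.47) + 0.106·(0.82,2.18) = (1.9911,0.6513)
  v2: (1-0.106)·(3.41,2.76) + 0.106·(1.44,4.29) = (3.2012,2.9222)
  v3: (1-0.106)·(1.42,4.67) + 0.106·(-0.4,6.56) = (1.2271,4.8703)
  v4: (1-0.106)·(-0.15,3.58) + 0.106·(-2.06,4.99) = (-0.3525,3.7295)
  v5: (1-0.106)·(-4.11,-1.96) + 0.106·(-4.35,0.42) = (-4.1354,-1.7077)
  v6: (1-0.106)·(-1.46,-3.98) + 0.106·(-3.04,-1.49) = (-1.6275,-3.7161)
Shoelace sum Σ(x_i·y_{i+1} − x_{i+1}·y_i):
  i=1: 1.9911·2.9222 − 3.2012·0.6513 = +3.7337 (running +3.7337)
  i=2: 3.2012·4.8703 − 1.2271·2.9222 = +12.0051 (running +15.7388)
  i=3: 1.2271·3.7295 − -0.3525·4.8703 = +6.2929 (running +22.0317)
  i=4: -0.3525·-1.7077 − -4.1354·3.7295 = +16.0249 (running +38.0566)
  i=5: -4.1354·-3.7161 − -1.6275·-1.7077 = +12.5883 (running +50.6448)
  i=6: -1.6275·0.6513 − 1.9911·-3.7161 = +6.3393 (running +56.9841)
Area = |Σ|/2 = |56.9841|/2 = 28.4921

Area at t=0.106: 28.4921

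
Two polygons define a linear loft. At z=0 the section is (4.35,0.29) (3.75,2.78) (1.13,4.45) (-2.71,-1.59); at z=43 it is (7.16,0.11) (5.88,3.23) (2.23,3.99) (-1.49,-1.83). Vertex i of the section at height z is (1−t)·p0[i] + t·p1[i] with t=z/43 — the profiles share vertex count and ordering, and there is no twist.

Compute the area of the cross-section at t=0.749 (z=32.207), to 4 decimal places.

Cross-section at t=0.749: each vertex is (1-t)·p0[i] + t·p1[i].
  v1: (1-0.749)·(4.35,0.29) + 0.749·(7.16,0.11) = (6.4547,0.1552)
  v2: (1-0.749)·(3.75,2.78) + 0.749·(5.88,3.23) = (5.3454,3.1170)
  v3: (1-0.749)·(1.13,4.45) + 0.749·(2.23,3.99) = (1.9539,4.1055)
  v4: (1-0.749)·(-2.71,-1.59) + 0.749·(-1.49,-1.83) = (-1.7962,-1.7698)
Shoelace sum Σ(x_i·y_{i+1} − x_{i+1}·y_i):
  i=1: 6.4547·3.1170 − 5.3454·0.1552 = +19.2901 (running +19.2901)
  i=2: 5.3454·4.1055 − 1.9539·3.1170 = +15.8548 (running +35.1449)
  i=3: 1.9539·-1.7698 − -1.7962·4.1055 = +3.9164 (running +39.0613)
  i=4: -1.7962·0.1552 − 6.4547·-1.7698 = +11.1445 (running +50.2058)
Area = |Σ|/2 = |50.2058|/2 = 25.1029

Area at t=0.749: 25.1029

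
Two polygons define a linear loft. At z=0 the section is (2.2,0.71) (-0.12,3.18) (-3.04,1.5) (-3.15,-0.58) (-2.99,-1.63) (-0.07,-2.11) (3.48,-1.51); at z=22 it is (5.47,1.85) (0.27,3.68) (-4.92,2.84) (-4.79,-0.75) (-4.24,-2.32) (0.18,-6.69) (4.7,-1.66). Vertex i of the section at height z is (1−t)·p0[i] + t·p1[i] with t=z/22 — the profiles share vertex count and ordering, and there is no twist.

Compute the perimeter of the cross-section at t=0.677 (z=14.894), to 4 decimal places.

Perimeter at t=0.677: 27.5410

Cross-section at t=0.677: each vertex is (1-t)·p0[i] + t·p1[i].
  v1: (1-0.677)·(2.2,0.71) + 0.677·(5.47,1.85) = (4.4138,1.4818)
  v2: (1-0.677)·(-0.12,3.18) + 0.677·(0.27,3.68) = (0.1440,3.5185)
  v3: (1-0.677)·(-3.04,1.5) + 0.677·(-4.92,2.84) = (-4.3128,2.4072)
  v4: (1-0.677)·(-3.15,-0.58) + 0.677·(-4.79,-0.75) = (-4.2603,-0.6951)
  v5: (1-0.677)·(-2.99,-1.63) + 0.677·(-4.24,-2.32) = (-3.8363,-2.0971)
  v6: (1-0.677)·(-0.07,-2.11) + 0.677·(0.18,-6.69) = (0.0993,-5.2107)
  v7: (1-0.677)·(3.48,-1.51) + 0.677·(4.7,-1.66) = (4.3059,-1.6116)
Perimeter = Σ |v_{i+1} − v_i|:
  edge 1→2: √(-4.2698² + 2.0367²) = 4.7307 (running 4.7307)
  edge 2→3: √(-4.4568² + -1.1113²) = 4.5933 (running 9.3239)
  edge 3→4: √(0.0525² + -3.1023²) = 3.1027 (running 12.4266)
  edge 4→5: √(0.4240² + -1.4020²) = 1.4648 (running 13.8914)
  edge 5→6: √(3.9355² + -3.1135²) = 5.0182 (running 18.9096)
  edge 6→7: √(4.2067² + 3.5991²) = 5.5362 (running 24.4458)
  edge 7→1: √(0.1079² + 3.0933²) = 3.0952 (running 27.5410)
Perimeter = 27.5410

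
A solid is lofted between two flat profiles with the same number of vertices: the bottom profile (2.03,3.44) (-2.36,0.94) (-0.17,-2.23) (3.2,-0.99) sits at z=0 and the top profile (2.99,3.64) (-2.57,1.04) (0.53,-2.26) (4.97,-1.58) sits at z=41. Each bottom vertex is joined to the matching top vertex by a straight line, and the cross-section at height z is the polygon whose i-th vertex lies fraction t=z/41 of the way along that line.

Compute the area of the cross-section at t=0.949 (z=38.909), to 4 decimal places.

Cross-section at t=0.949: each vertex is (1-t)·p0[i] + t·p1[i].
  v1: (1-0.949)·(2.03,3.44) + 0.949·(2.99,3.64) = (2.9410,3.6298)
  v2: (1-0.949)·(-2.36,0.94) + 0.949·(-2.57,1.04) = (-2.5593,1.0349)
  v3: (1-0.949)·(-0.17,-2.23) + 0.949·(0.53,-2.26) = (0.4943,-2.2585)
  v4: (1-0.949)·(3.2,-0.99) + 0.949·(4.97,-1.58) = (4.8797,-1.5499)
Shoelace sum Σ(x_i·y_{i+1} − x_{i+1}·y_i):
  i=1: 2.9410·1.0349 − -2.5593·3.6298 = +12.3334 (running +12.3334)
  i=2: -2.5593·-2.2585 − 0.4943·1.0349 = +5.2685 (running +17.6019)
  i=3: 0.4943·-1.5499 − 4.8797·-2.2585 = +10.2546 (running +27.8565)
  i=4: 4.8797·3.6298 − 2.9410·-1.5499 = +22.2708 (running +50.1273)
Area = |Σ|/2 = |50.1273|/2 = 25.0637

Area at t=0.949: 25.0637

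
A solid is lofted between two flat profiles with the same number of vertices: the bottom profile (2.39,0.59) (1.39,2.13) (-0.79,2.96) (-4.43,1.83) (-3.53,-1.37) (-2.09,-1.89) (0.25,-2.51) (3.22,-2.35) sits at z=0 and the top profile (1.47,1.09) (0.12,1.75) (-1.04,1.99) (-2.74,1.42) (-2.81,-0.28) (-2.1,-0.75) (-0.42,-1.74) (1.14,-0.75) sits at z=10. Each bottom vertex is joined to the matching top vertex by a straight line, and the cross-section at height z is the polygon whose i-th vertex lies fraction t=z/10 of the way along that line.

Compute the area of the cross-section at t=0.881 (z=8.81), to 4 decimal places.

Cross-section at t=0.881: each vertex is (1-t)·p0[i] + t·p1[i].
  v1: (1-0.881)·(2.39,0.59) + 0.881·(1.47,1.09) = (1.5795,1.0305)
  v2: (1-0.881)·(1.39,2.13) + 0.881·(0.12,1.75) = (0.2711,1.7952)
  v3: (1-0.881)·(-0.79,2.96) + 0.881·(-1.04,1.99) = (-1.0103,2.1054)
  v4: (1-0.881)·(-4.43,1.83) + 0.881·(-2.74,1.42) = (-2.9411,1.4688)
  v5: (1-0.881)·(-3.53,-1.37) + 0.881·(-2.81,-0.28) = (-2.8957,-0.4097)
  v6: (1-0.881)·(-2.09,-1.89) + 0.881·(-2.1,-0.75) = (-2.0988,-0.8857)
  v7: (1-0.881)·(0.25,-2.51) + 0.881·(-0.42,-1.74) = (-0.3403,-1.8316)
  v8: (1-0.881)·(3.22,-2.35) + 0.881·(1.14,-0.75) = (1.3875,-0.9404)
Shoelace sum Σ(x_i·y_{i+1} − x_{i+1}·y_i):
  i=1: 1.5795·1.7952 − 0.2711·1.0305 = +2.5561 (running +2.5561)
  i=2: 0.2711·2.1054 − -1.0103·1.7952 = +2.3845 (running +4.9406)
  i=3: -1.0103·1.4688 − -2.9411·2.1054 = +4.7085 (running +9.6490)
  i=4: -2.9411·-0.4097 − -2.8957·1.4688 = +5.4581 (running +15.1072)
  i=5: -2.8957·-0.8857 − -2.0988·-0.4097 = +1.7047 (running +16.8119)
  i=6: -2.0988·-1.8316 − -0.3403·-0.8857 = +3.5429 (running +20.3547)
  i=7: -0.3403·-0.9404 − 1.3875·-1.8316 = +2.8614 (running +23.2162)
  i=8: 1.3875·1.0305 − 1.5795·-0.9404 = +2.9152 (running +26.1313)
Area = |Σ|/2 = |26.1313|/2 = 13.0657

Area at t=0.881: 13.0657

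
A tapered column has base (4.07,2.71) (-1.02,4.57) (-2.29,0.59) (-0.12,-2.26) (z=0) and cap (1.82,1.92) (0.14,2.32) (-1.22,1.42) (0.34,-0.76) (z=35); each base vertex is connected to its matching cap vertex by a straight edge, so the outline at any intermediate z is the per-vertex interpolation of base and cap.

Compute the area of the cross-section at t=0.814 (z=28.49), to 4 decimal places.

Cross-section at t=0.814: each vertex is (1-t)·p0[i] + t·p1[i].
  v1: (1-0.814)·(4.07,2.71) + 0.814·(1.82,1.92) = (2.2385,2.0669)
  v2: (1-0.814)·(-1.02,4.57) + 0.814·(0.14,2.32) = (-0.0758,2.7385)
  v3: (1-0.814)·(-2.29,0.59) + 0.814·(-1.22,1.42) = (-1.4190,1.2656)
  v4: (1-0.814)·(-0.12,-2.26) + 0.814·(0.34,-0.76) = (0.2544,-1.0390)
Shoelace sum Σ(x_i·y_{i+1} − x_{i+1}·y_i):
  i=1: 2.2385·2.7385 − -0.0758·2.0669 = +6.2867 (running +6.2867)
  i=2: -0.0758·1.2656 − -1.4190·2.7385 = +3.7901 (running +10.0768)
  i=3: -1.4190·-1.0390 − 0.2544·1.2656 = +1.1523 (running +11.2292)
  i=4: 0.2544·2.0669 − 2.2385·-1.0390 = +2.8517 (running +14.0809)
Area = |Σ|/2 = |14.0809|/2 = 7.0404

Area at t=0.814: 7.0404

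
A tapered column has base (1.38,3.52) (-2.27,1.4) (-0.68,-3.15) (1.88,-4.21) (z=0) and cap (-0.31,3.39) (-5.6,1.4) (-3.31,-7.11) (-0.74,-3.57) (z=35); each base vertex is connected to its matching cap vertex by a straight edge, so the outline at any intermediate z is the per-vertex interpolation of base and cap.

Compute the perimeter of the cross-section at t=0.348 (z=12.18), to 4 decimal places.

Cross-section at t=0.348: each vertex is (1-t)·p0[i] + t·p1[i].
  v1: (1-0.348)·(1.38,3.52) + 0.348·(-0.31,3.39) = (0.7919,3.4748)
  v2: (1-0.348)·(-2.27,1.4) + 0.348·(-5.6,1.4) = (-3.4288,1.4000)
  v3: (1-0.348)·(-0.68,-3.15) + 0.348·(-3.31,-7.11) = (-1.5952,-4.5281)
  v4: (1-0.348)·(1.88,-4.21) + 0.348·(-0.74,-3.57) = (0.9682,-3.9873)
Perimeter = Σ |v_{i+1} − v_i|:
  edge 1→2: √(-4.2207² + -2.0748²) = 4.7031 (running 4.7031)
  edge 2→3: √(1.8336² + -5.9281²) = 6.2052 (running 10.9083)
  edge 3→4: √(2.5635² + 0.5408²) = 2.6199 (running 13.5282)
  edge 4→1: √(-0.1764² + 7.4620²) = 7.4641 (running 20.9923)
Perimeter = 20.9923

Perimeter at t=0.348: 20.9923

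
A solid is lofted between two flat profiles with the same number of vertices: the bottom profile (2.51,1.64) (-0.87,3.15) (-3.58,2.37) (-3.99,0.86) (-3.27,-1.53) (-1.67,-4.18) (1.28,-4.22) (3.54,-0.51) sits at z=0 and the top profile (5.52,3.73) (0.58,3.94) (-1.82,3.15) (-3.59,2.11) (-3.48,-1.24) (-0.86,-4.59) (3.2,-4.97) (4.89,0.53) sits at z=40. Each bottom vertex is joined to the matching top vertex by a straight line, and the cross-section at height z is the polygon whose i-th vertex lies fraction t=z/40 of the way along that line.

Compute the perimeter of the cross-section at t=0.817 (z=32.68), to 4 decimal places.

Perimeter at t=0.817: 28.7385

Cross-section at t=0.817: each vertex is (1-t)·p0[i] + t·p1[i].
  v1: (1-0.817)·(2.51,1.64) + 0.817·(5.52,3.73) = (4.9692,3.3475)
  v2: (1-0.817)·(-0.87,3.15) + 0.817·(0.58,3.94) = (0.3146,3.7954)
  v3: (1-0.817)·(-3.58,2.37) + 0.817·(-1.82,3.15) = (-2.1421,3.0073)
  v4: (1-0.817)·(-3.99,0.86) + 0.817·(-3.59,2.11) = (-3.6632,1.8812)
  v5: (1-0.817)·(-3.27,-1.53) + 0.817·(-3.48,-1.24) = (-3.4416,-1.2931)
  v6: (1-0.817)·(-1.67,-4.18) + 0.817·(-0.86,-4.59) = (-1.0082,-4.5150)
  v7: (1-0.817)·(1.28,-4.22) + 0.817·(3.2,-4.97) = (2.8486,-4.8327)
  v8: (1-0.817)·(3.54,-0.51) + 0.817·(4.89,0.53) = (4.6429,0.3397)
Perimeter = Σ |v_{i+1} − v_i|:
  edge 1→2: √(-4.6545² + 0.4479²) = 4.6760 (running 4.6760)
  edge 2→3: √(-2.4567² + -0.7882²) = 2.5801 (running 7.2561)
  edge 3→4: √(-1.5211² + -1.1260²) = 1.8925 (running 9.1486)
  edge 4→5: √(0.2216² + -3.1743²) = 3.1820 (running 12.3307)
  edge 5→6: √(2.4333² + -3.2219²) = 4.0375 (running 16.3682)
  edge 6→7: √(3.8569² + -0.3178²) = 3.8699 (running 20.2382)
  edge 7→8: √(1.7943² + 5.1724²) = 5.4748 (running 25.7130)
  edge 8→1: √(0.3262² + 3.0078²) = 3.0255 (running 28.7385)
Perimeter = 28.7385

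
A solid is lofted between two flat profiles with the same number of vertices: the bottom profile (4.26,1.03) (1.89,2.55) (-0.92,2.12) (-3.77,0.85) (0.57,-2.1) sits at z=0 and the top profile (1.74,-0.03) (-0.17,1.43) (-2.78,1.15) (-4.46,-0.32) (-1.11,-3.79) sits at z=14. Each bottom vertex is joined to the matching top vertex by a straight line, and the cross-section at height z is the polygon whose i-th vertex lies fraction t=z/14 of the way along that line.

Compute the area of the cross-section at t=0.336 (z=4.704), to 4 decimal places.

Cross-section at t=0.336: each vertex is (1-t)·p0[i] + t·p1[i].
  v1: (1-0.336)·(4.26,1.03) + 0.336·(1.74,-0.03) = (3.4133,0.6738)
  v2: (1-0.336)·(1.89,2.55) + 0.336·(-0.17,1.43) = (1.1978,2.1737)
  v3: (1-0.336)·(-0.92,2.12) + 0.336·(-2.78,1.15) = (-1.5450,1.7941)
  v4: (1-0.336)·(-3.77,0.85) + 0.336·(-4.46,-0.32) = (-4.0018,0.4569)
  v5: (1-0.336)·(0.57,-2.1) + 0.336·(-1.11,-3.79) = (0.0055,-2.6678)
Shoelace sum Σ(x_i·y_{i+1} − x_{i+1}·y_i):
  i=1: 3.4133·2.1737 − 1.1978·0.6738 = +6.6122 (running +6.6122)
  i=2: 1.1978·1.7941 − -1.5450·2.1737 = +5.5073 (running +12.1195)
  i=3: -1.5450·0.4569 − -4.0018·1.7941 = +6.4738 (running +18.5933)
  i=4: -4.0018·-2.6678 − 0.0055·0.4569 = +10.6737 (running +29.2670)
  i=5: 0.0055·0.6738 − 3.4133·-2.6678 = +9.1098 (running +38.3768)
Area = |Σ|/2 = |38.3768|/2 = 19.1884

Area at t=0.336: 19.1884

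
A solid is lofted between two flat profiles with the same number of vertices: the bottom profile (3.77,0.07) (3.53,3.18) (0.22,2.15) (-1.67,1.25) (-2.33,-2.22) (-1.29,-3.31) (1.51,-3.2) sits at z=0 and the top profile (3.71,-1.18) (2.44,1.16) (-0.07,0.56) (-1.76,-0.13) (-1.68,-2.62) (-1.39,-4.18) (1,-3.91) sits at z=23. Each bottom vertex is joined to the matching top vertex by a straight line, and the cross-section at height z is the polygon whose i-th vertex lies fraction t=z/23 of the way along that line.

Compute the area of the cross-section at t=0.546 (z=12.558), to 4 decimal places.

Cross-section at t=0.546: each vertex is (1-t)·p0[i] + t·p1[i].
  v1: (1-0.546)·(3.77,0.07) + 0.546·(3.71,-1.18) = (3.7372,-0.6125)
  v2: (1-0.546)·(3.53,3.18) + 0.546·(2.44,1.16) = (2.9349,2.0771)
  v3: (1-0.546)·(0.22,2.15) + 0.546·(-0.07,0.56) = (0.0617,1.2819)
  v4: (1-0.546)·(-1.67,1.25) + 0.546·(-1.76,-0.13) = (-1.7191,0.4965)
  v5: (1-0.546)·(-2.33,-2.22) + 0.546·(-1.68,-2.62) = (-1.9751,-2.4384)
  v6: (1-0.546)·(-1.29,-3.31) + 0.546·(-1.39,-4.18) = (-1.3446,-3.7850)
  v7: (1-0.546)·(1.51,-3.2) + 0.546·(1,-3.91) = (1.2315,-3.5877)
Shoelace sum Σ(x_i·y_{i+1} − x_{i+1}·y_i):
  i=1: 3.7372·2.0771 − 2.9349·-0.6125 = +9.5601 (running +9.5601)
  i=2: 2.9349·1.2819 − 0.0617·2.0771 = +3.6340 (running +13.1942)
  i=3: 0.0617·0.4965 − -1.7191·1.2819 = +2.2343 (running +15.4285)
  i=4: -1.7191·-2.4384 − -1.9751·0.4965 = +5.1726 (running +20.6011)
  i=5: -1.9751·-3.7850 − -1.3446·-2.4384 = +4.1971 (running +24.7982)
  i=6: -1.3446·-3.5877 − 1.2315·-3.7850 = +9.4854 (running +34.2836)
  i=7: 1.2315·-0.6125 − 3.7372·-3.5877 = +12.6536 (running +46.9372)
Area = |Σ|/2 = |46.9372|/2 = 23.4686

Area at t=0.546: 23.4686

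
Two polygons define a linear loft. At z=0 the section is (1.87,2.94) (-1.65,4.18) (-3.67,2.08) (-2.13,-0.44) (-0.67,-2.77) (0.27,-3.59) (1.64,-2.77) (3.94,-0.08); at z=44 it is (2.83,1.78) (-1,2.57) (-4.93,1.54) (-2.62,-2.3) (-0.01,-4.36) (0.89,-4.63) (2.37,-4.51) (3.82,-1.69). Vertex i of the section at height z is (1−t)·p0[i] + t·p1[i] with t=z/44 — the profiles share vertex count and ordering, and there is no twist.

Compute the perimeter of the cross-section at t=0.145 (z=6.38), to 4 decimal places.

Perimeter at t=0.145: 22.6063

Cross-section at t=0.145: each vertex is (1-t)·p0[i] + t·p1[i].
  v1: (1-0.145)·(1.87,2.94) + 0.145·(2.83,1.78) = (2.0092,2.7718)
  v2: (1-0.145)·(-1.65,4.18) + 0.145·(-1,2.57) = (-1.5557,3.9465)
  v3: (1-0.145)·(-3.67,2.08) + 0.145·(-4.93,1.54) = (-3.8527,2.0017)
  v4: (1-0.145)·(-2.13,-0.44) + 0.145·(-2.62,-2.3) = (-2.2010,-0.7097)
  v5: (1-0.145)·(-0.67,-2.77) + 0.145·(-0.01,-4.36) = (-0.5743,-3.0006)
  v6: (1-0.145)·(0.27,-3.59) + 0.145·(0.89,-4.63) = (0.3599,-3.7408)
  v7: (1-0.145)·(1.64,-2.77) + 0.145·(2.37,-4.51) = (1.7458,-3.0223)
  v8: (1-0.145)·(3.94,-0.08) + 0.145·(3.82,-1.69) = (3.9226,-0.3134)
Perimeter = Σ |v_{i+1} − v_i|:
  edge 1→2: √(-3.5649² + 1.1747²) = 3.7535 (running 3.7535)
  edge 2→3: √(-2.2969² + -1.9448²) = 3.0097 (running 6.7632)
  edge 3→4: √(1.6516² + -2.7114²) = 3.1748 (running 9.9381)
  edge 4→5: √(1.6267² + -2.2908²) = 2.8097 (running 12.7478)
  edge 5→6: √(0.9342² + -0.7402²) = 1.1919 (running 13.9397)
  edge 6→7: √(1.3859² + 0.7185²) = 1.5611 (running 15.5008)
  edge 7→8: √(2.1768² + 2.7088²) = 3.4751 (running 18.9759)
  edge 8→1: √(-1.9134² + 3.0852²) = 3.6304 (running 22.6063)
Perimeter = 22.6063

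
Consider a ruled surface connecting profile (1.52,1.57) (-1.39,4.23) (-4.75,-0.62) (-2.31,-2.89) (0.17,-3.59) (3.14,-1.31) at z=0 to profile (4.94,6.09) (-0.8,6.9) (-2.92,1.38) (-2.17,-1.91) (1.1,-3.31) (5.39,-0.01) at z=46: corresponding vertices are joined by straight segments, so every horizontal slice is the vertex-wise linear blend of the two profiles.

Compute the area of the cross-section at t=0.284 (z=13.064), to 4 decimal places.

Area at t=0.284: 41.5500

Cross-section at t=0.284: each vertex is (1-t)·p0[i] + t·p1[i].
  v1: (1-0.284)·(1.52,1.57) + 0.284·(4.94,6.09) = (2.4913,2.8537)
  v2: (1-0.284)·(-1.39,4.23) + 0.284·(-0.8,6.9) = (-1.2224,4.9883)
  v3: (1-0.284)·(-4.75,-0.62) + 0.284·(-2.92,1.38) = (-4.2303,-0.0520)
  v4: (1-0.284)·(-2.31,-2.89) + 0.284·(-2.17,-1.91) = (-2.2702,-2.6117)
  v5: (1-0.284)·(0.17,-3.59) + 0.284·(1.1,-3.31) = (0.4341,-3.5105)
  v6: (1-0.284)·(3.14,-1.31) + 0.284·(5.39,-0.01) = (3.7790,-0.9408)
Shoelace sum Σ(x_i·y_{i+1} − x_{i+1}·y_i):
  i=1: 2.4913·4.9883 − -1.2224·2.8537 = +15.9157 (running +15.9157)
  i=2: -1.2224·-0.0520 − -4.2303·4.9883 = +21.1654 (running +37.0810)
  i=3: -4.2303·-2.6117 − -2.2702·-0.0520 = +10.9301 (running +48.0111)
  i=4: -2.2702·-3.5105 − 0.4341·-2.6117 = +9.1034 (running +57.1145)
  i=5: 0.4341·-0.9408 − 3.7790·-3.5105 = +12.8577 (running +69.9722)
  i=6: 3.7790·2.8537 − 2.4913·-0.9408 = +13.1279 (running +83.1001)
Area = |Σ|/2 = |83.1001|/2 = 41.5500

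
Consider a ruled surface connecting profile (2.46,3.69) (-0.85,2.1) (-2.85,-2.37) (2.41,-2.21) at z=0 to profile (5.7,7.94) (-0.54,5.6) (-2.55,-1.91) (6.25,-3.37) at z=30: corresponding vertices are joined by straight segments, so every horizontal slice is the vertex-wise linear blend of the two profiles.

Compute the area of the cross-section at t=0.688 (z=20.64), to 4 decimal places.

Area at t=0.688: 52.2099

Cross-section at t=0.688: each vertex is (1-t)·p0[i] + t·p1[i].
  v1: (1-0.688)·(2.46,3.69) + 0.688·(5.7,7.94) = (4.6891,6.6140)
  v2: (1-0.688)·(-0.85,2.1) + 0.688·(-0.54,5.6) = (-0.6367,4.5080)
  v3: (1-0.688)·(-2.85,-2.37) + 0.688·(-2.55,-1.91) = (-2.6436,-2.0535)
  v4: (1-0.688)·(2.41,-2.21) + 0.688·(6.25,-3.37) = (5.0519,-3.0081)
Shoelace sum Σ(x_i·y_{i+1} − x_{i+1}·y_i):
  i=1: 4.6891·4.5080 − -0.6367·6.6140 = +25.3498 (running +25.3498)
  i=2: -0.6367·-2.0535 − -2.6436·4.5080 = +13.2249 (running +38.5747)
  i=3: -2.6436·-3.0081 − 5.0519·-2.0535 = +18.3264 (running +56.9011)
  i=4: 5.0519·6.6140 − 4.6891·-3.0081 = +47.5186 (running +104.4197)
Area = |Σ|/2 = |104.4197|/2 = 52.2099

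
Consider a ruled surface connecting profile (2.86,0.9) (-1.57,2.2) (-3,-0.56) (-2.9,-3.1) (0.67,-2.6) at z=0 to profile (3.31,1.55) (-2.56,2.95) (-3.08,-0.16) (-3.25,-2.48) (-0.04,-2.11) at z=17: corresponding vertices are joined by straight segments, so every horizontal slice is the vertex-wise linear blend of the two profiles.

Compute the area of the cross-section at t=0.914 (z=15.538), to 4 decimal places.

Cross-section at t=0.914: each vertex is (1-t)·p0[i] + t·p1[i].
  v1: (1-0.914)·(2.86,0.9) + 0.914·(3.31,1.55) = (3.2713,1.4941)
  v2: (1-0.914)·(-1.57,2.2) + 0.914·(-2.56,2.95) = (-2.4749,2.8855)
  v3: (1-0.914)·(-3,-0.56) + 0.914·(-3.08,-0.16) = (-3.0731,-0.1944)
  v4: (1-0.914)·(-2.9,-3.1) + 0.914·(-3.25,-2.48) = (-3.2199,-2.5333)
  v5: (1-0.914)·(0.67,-2.6) + 0.914·(-0.04,-2.11) = (0.0211,-2.1521)
Shoelace sum Σ(x_i·y_{i+1} − x_{i+1}·y_i):
  i=1: 3.2713·2.8855 − -2.4749·1.4941 = +13.1370 (running +13.1370)
  i=2: -2.4749·-0.1944 − -3.0731·2.8855 = +9.3486 (running +22.4856)
  i=3: -3.0731·-2.5333 − -3.2199·-0.1944 = +7.1592 (running +29.6449)
  i=4: -3.2199·-2.1521 − 0.0211·-2.5333 = +6.9830 (running +36.6279)
  i=5: 0.0211·1.4941 − 3.2713·-2.1521 = +7.0718 (running +43.6997)
Area = |Σ|/2 = |43.6997|/2 = 21.8498

Area at t=0.914: 21.8498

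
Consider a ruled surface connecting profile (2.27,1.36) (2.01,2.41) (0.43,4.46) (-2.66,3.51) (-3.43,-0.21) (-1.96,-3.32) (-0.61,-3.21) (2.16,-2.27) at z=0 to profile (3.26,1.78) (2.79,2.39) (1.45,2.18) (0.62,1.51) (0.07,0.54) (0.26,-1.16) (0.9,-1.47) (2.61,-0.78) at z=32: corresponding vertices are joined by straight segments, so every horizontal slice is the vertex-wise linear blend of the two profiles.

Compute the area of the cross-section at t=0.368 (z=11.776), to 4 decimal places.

Cross-section at t=0.368: each vertex is (1-t)·p0[i] + t·p1[i].
  v1: (1-0.368)·(2.27,1.36) + 0.368·(3.26,1.78) = (2.6343,1.5146)
  v2: (1-0.368)·(2.01,2.41) + 0.368·(2.79,2.39) = (2.2970,2.4026)
  v3: (1-0.368)·(0.43,4.46) + 0.368·(1.45,2.18) = (0.8054,3.6210)
  v4: (1-0.368)·(-2.66,3.51) + 0.368·(0.62,1.51) = (-1.4530,2.7740)
  v5: (1-0.368)·(-3.43,-0.21) + 0.368·(0.07,0.54) = (-2.1420,0.0660)
  v6: (1-0.368)·(-1.96,-3.32) + 0.368·(0.26,-1.16) = (-1.1430,-2.5251)
  v7: (1-0.368)·(-0.61,-3.21) + 0.368·(0.9,-1.47) = (-0.0543,-2.5697)
  v8: (1-0.368)·(2.16,-2.27) + 0.368·(2.61,-0.78) = (2.3256,-1.7217)
Shoelace sum Σ(x_i·y_{i+1} − x_{i+1}·y_i):
  i=1: 2.6343·2.4026 − 2.2970·1.5146 = +2.8503 (running +2.8503)
  i=2: 2.2970·3.6210 − 0.8054·2.4026 = +6.3825 (running +9.2328)
  i=3: 0.8054·2.7740 − -1.4530·3.6210 = +7.4952 (running +16.7280)
  i=4: -1.4530·0.0660 − -2.1420·2.7740 = +5.8460 (running +22.5740)
  i=5: -2.1420·-2.5251 − -1.1430·0.0660 = +5.4842 (running +28.0583)
  i=6: -1.1430·-2.5697 − -0.0543·-2.5251 = +2.8001 (running +30.8583)
  i=7: -0.0543·-1.7217 − 2.3256·-2.5697 = +6.0696 (running +36.9279)
  i=8: 2.3256·1.5146 − 2.6343·-1.7217 = +8.0577 (running +44.9856)
Area = |Σ|/2 = |44.9856|/2 = 22.4928

Area at t=0.368: 22.4928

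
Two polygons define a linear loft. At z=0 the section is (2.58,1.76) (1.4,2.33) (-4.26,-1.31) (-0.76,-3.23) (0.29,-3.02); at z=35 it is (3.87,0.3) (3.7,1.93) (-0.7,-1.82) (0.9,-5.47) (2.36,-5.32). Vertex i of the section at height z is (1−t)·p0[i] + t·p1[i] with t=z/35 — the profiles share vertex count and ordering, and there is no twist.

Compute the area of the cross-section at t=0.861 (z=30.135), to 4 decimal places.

Cross-section at t=0.861: each vertex is (1-t)·p0[i] + t·p1[i].
  v1: (1-0.861)·(2.58,1.76) + 0.861·(3.87,0.3) = (3.6907,0.5029)
  v2: (1-0.861)·(1.4,2.33) + 0.861·(3.7,1.93) = (3.3803,1.9856)
  v3: (1-0.861)·(-4.26,-1.31) + 0.861·(-0.7,-1.82) = (-1.1948,-1.7491)
  v4: (1-0.861)·(-0.76,-3.23) + 0.861·(0.9,-5.47) = (0.6693,-5.1586)
  v5: (1-0.861)·(0.29,-3.02) + 0.861·(2.36,-5.32) = (2.0723,-5.0003)
Shoelace sum Σ(x_i·y_{i+1} − x_{i+1}·y_i):
  i=1: 3.6907·1.9856 − 3.3803·0.5029 = +5.6281 (running +5.6281)
  i=2: 3.3803·-1.7491 − -1.1948·1.9856 = -3.5400 (running +2.0881)
  i=3: -1.1948·-5.1586 − 0.6693·-1.7491 = +7.3344 (running +9.4225)
  i=4: 0.6693·-5.0003 − 2.0723·-5.1586 = +7.3436 (running +16.7661)
  i=5: 2.0723·0.5029 − 3.6907·-5.0003 = +19.4968 (running +36.2628)
Area = |Σ|/2 = |36.2628|/2 = 18.1314

Area at t=0.861: 18.1314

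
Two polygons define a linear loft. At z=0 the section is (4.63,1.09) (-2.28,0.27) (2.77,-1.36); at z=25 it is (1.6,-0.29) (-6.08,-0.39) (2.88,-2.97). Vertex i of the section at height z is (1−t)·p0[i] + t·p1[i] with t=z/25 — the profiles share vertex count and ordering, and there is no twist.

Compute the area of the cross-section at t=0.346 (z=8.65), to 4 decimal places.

Area at t=0.346: 8.8559

Cross-section at t=0.346: each vertex is (1-t)·p0[i] + t·p1[i].
  v1: (1-0.346)·(4.63,1.09) + 0.346·(1.6,-0.29) = (3.5816,0.6125)
  v2: (1-0.346)·(-2.28,0.27) + 0.346·(-6.08,-0.39) = (-3.5948,0.0416)
  v3: (1-0.346)·(2.77,-1.36) + 0.346·(2.88,-2.97) = (2.8081,-1.9171)
Shoelace sum Σ(x_i·y_{i+1} − x_{i+1}·y_i):
  i=1: 3.5816·0.0416 − -3.5948·0.6125 = +2.3510 (running +2.3510)
  i=2: -3.5948·-1.9171 − 2.8081·0.0416 = +6.7745 (running +9.1255)
  i=3: 2.8081·0.6125 − 3.5816·-1.9171 = +8.5862 (running +17.7117)
Area = |Σ|/2 = |17.7117|/2 = 8.8559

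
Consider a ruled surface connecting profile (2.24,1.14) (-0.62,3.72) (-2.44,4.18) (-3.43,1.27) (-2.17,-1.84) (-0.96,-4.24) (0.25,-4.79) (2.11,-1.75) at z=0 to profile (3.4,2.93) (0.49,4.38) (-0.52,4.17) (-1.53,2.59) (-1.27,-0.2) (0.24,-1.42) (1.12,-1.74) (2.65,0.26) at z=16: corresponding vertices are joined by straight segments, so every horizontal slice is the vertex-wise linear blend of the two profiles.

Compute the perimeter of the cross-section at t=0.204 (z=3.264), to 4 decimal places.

Perimeter at t=0.204: 21.3967

Cross-section at t=0.204: each vertex is (1-t)·p0[i] + t·p1[i].
  v1: (1-0.204)·(2.24,1.14) + 0.204·(3.4,2.93) = (2.4766,1.5052)
  v2: (1-0.204)·(-0.62,3.72) + 0.204·(0.49,4.38) = (-0.3936,3.8546)
  v3: (1-0.204)·(-2.44,4.18) + 0.204·(-0.52,4.17) = (-2.0483,4.1780)
  v4: (1-0.204)·(-3.43,1.27) + 0.204·(-1.53,2.59) = (-3.0424,1.5393)
  v5: (1-0.204)·(-2.17,-1.84) + 0.204·(-1.27,-0.2) = (-1.9864,-1.5054)
  v6: (1-0.204)·(-0.96,-4.24) + 0.204·(0.24,-1.42) = (-0.7152,-3.6647)
  v7: (1-0.204)·(0.25,-4.79) + 0.204·(1.12,-1.74) = (0.4275,-4.1678)
  v8: (1-0.204)·(2.11,-1.75) + 0.204·(2.65,0.26) = (2.2202,-1.3400)
Perimeter = Σ |v_{i+1} − v_i|:
  edge 1→2: √(-2.8702² + 2.3495²) = 3.7092 (running 3.7092)
  edge 2→3: √(-1.6548² + 0.3233²) = 1.6861 (running 5.3952)
  edge 3→4: √(-0.9941² + -2.6387²) = 2.8197 (running 8.2150)
  edge 4→5: √(1.0560² + -3.0447²) = 3.2226 (running 11.4376)
  edge 5→6: √(1.2712² + -2.1593²) = 2.5057 (running 13.9433)
  edge 6→7: √(1.1427² + -0.5031²) = 1.2485 (running 15.1918)
  edge 7→8: √(1.7927² + 2.8278²) = 3.3482 (running 18.5400)
  edge 8→1: √(0.2565² + 2.8451²) = 2.8567 (running 21.3967)
Perimeter = 21.3967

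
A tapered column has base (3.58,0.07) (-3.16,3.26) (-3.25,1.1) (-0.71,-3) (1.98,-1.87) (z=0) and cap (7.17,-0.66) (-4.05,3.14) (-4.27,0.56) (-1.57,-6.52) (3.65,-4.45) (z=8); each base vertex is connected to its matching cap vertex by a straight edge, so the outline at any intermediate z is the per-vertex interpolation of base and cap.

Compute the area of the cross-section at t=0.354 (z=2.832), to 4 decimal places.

Cross-section at t=0.354: each vertex is (1-t)·p0[i] + t·p1[i].
  v1: (1-0.354)·(3.58,0.07) + 0.354·(7.17,-0.66) = (4.8509,-0.1884)
  v2: (1-0.354)·(-3.16,3.26) + 0.354·(-4.05,3.14) = (-3.4751,3.2175)
  v3: (1-0.354)·(-3.25,1.1) + 0.354·(-4.27,0.56) = (-3.6111,0.9088)
  v4: (1-0.354)·(-0.71,-3) + 0.354·(-1.57,-6.52) = (-1.0144,-4.2461)
  v5: (1-0.354)·(1.98,-1.87) + 0.354·(3.65,-4.45) = (2.5712,-2.7833)
Shoelace sum Σ(x_i·y_{i+1} − x_{i+1}·y_i):
  i=1: 4.8509·3.2175 − -3.4751·-0.1884 = +14.9530 (running +14.9530)
  i=2: -3.4751·0.9088 − -3.6111·3.2175 = +8.4604 (running +23.4134)
  i=3: -3.6111·-4.2461 − -1.0144·0.9088 = +16.2549 (running +39.6683)
  i=4: -1.0144·-2.7833 − 2.5712·-4.2461 = +13.7409 (running +53.4093)
  i=5: 2.5712·-0.1884 − 4.8509·-2.7833 = +13.0170 (running +66.4263)
Area = |Σ|/2 = |66.4263|/2 = 33.2131

Area at t=0.354: 33.2131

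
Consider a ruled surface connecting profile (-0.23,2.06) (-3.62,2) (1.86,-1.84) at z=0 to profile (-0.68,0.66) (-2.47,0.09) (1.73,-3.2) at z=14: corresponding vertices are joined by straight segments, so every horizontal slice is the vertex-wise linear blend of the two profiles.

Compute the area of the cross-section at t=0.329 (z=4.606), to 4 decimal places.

Cross-section at t=0.329: each vertex is (1-t)·p0[i] + t·p1[i].
  v1: (1-0.329)·(-0.23,2.06) + 0.329·(-0.68,0.66) = (-0.3781,1.5994)
  v2: (1-0.329)·(-3.62,2) + 0.329·(-2.47,0.09) = (-3.2417,1.3716)
  v3: (1-0.329)·(1.86,-1.84) + 0.329·(1.73,-3.2) = (1.8172,-2.2874)
Shoelace sum Σ(x_i·y_{i+1} − x_{i+1}·y_i):
  i=1: -0.3781·1.3716 − -3.2417·1.5994 = +4.6662 (running +4.6662)
  i=2: -3.2417·-2.2874 − 1.8172·1.3716 = +4.9225 (running +9.5887)
  i=3: 1.8172·1.5994 − -0.3781·-2.2874 = +2.0417 (running +11.6304)
Area = |Σ|/2 = |11.6304|/2 = 5.8152

Area at t=0.329: 5.8152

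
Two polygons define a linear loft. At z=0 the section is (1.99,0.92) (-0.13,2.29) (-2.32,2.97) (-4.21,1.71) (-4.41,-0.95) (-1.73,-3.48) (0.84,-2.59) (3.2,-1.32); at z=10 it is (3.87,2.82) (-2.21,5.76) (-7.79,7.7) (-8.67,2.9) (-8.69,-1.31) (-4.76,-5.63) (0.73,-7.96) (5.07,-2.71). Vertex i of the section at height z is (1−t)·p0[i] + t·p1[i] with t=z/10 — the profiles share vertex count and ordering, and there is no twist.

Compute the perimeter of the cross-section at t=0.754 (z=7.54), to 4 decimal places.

Perimeter at t=0.754: 39.5891

Cross-section at t=0.754: each vertex is (1-t)·p0[i] + t·p1[i].
  v1: (1-0.754)·(1.99,0.92) + 0.754·(3.87,2.82) = (3.4075,2.3526)
  v2: (1-0.754)·(-0.13,2.29) + 0.754·(-2.21,5.76) = (-1.6983,4.9064)
  v3: (1-0.754)·(-2.32,2.97) + 0.754·(-7.79,7.7) = (-6.4444,6.5364)
  v4: (1-0.754)·(-4.21,1.71) + 0.754·(-8.67,2.9) = (-7.5728,2.6073)
  v5: (1-0.754)·(-4.41,-0.95) + 0.754·(-8.69,-1.31) = (-7.6371,-1.2214)
  v6: (1-0.754)·(-1.73,-3.48) + 0.754·(-4.76,-5.63) = (-4.0146,-5.1011)
  v7: (1-0.754)·(0.84,-2.59) + 0.754·(0.73,-7.96) = (0.7571,-6.6390)
  v8: (1-0.754)·(3.2,-1.32) + 0.754·(5.07,-2.71) = (4.6100,-2.3681)
Perimeter = Σ |v_{i+1} − v_i|:
  edge 1→2: √(-5.1058² + 2.5538²) = 5.7089 (running 5.7089)
  edge 2→3: √(-4.7461² + 1.6300²) = 5.0182 (running 10.7271)
  edge 3→4: √(-1.1285² + -3.9292²) = 4.0880 (running 14.8151)
  edge 4→5: √(-0.0643² + -3.8287²) = 3.8292 (running 18.6443)
  edge 5→6: √(3.6225² + -3.8797²) = 5.3079 (running 23.9522)
  edge 6→7: √(4.7717² + -1.5379²) = 5.0134 (running 28.9656)
  edge 7→8: √(3.8529² + 4.2709²) = 5.7520 (running 34.7177)
  edge 8→1: √(-1.2025² + 4.7207²) = 4.8714 (running 39.5891)
Perimeter = 39.5891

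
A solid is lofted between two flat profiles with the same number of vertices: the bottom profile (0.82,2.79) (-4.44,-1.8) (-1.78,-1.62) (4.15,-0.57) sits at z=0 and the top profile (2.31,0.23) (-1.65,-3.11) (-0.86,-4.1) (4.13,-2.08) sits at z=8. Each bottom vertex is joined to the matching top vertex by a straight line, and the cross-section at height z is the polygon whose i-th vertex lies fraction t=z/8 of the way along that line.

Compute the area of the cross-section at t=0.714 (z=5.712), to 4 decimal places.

Cross-section at t=0.714: each vertex is (1-t)·p0[i] + t·p1[i].
  v1: (1-0.714)·(0.82,2.79) + 0.714·(2.31,0.23) = (1.8839,0.9622)
  v2: (1-0.714)·(-4.44,-1.8) + 0.714·(-1.65,-3.11) = (-2.4479,-2.7353)
  v3: (1-0.714)·(-1.78,-1.62) + 0.714·(-0.86,-4.1) = (-1.1231,-3.3907)
  v4: (1-0.714)·(4.15,-0.57) + 0.714·(4.13,-2.08) = (4.1357,-1.6481)
Shoelace sum Σ(x_i·y_{i+1} − x_{i+1}·y_i):
  i=1: 1.8839·-2.7353 − -2.4479·0.9622 = -2.7977 (running -2.7977)
  i=2: -2.4479·-3.3907 − -1.1231·-2.7353 = +5.2282 (running +2.4305)
  i=3: -1.1231·-1.6481 − 4.1357·-3.3907 = +15.8741 (running +18.3046)
  i=4: 4.1357·0.9622 − 1.8839·-1.6481 = +7.0841 (running +25.3887)
Area = |Σ|/2 = |25.3887|/2 = 12.6943

Area at t=0.714: 12.6943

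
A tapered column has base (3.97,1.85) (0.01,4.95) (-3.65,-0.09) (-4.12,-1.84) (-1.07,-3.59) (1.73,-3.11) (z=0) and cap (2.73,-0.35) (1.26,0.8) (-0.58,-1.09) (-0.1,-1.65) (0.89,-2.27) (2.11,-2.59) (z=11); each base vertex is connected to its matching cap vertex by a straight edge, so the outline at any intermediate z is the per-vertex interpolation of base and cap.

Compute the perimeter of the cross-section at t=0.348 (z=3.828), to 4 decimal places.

Perimeter at t=0.348: 19.5505

Cross-section at t=0.348: each vertex is (1-t)·p0[i] + t·p1[i].
  v1: (1-0.348)·(3.97,1.85) + 0.348·(2.73,-0.35) = (3.5385,1.0844)
  v2: (1-0.348)·(0.01,4.95) + 0.348·(1.26,0.8) = (0.4450,3.5058)
  v3: (1-0.348)·(-3.65,-0.09) + 0.348·(-0.58,-1.09) = (-2.5816,-0.4380)
  v4: (1-0.348)·(-4.12,-1.84) + 0.348·(-0.1,-1.65) = (-2.7210,-1.7739)
  v5: (1-0.348)·(-1.07,-3.59) + 0.348·(0.89,-2.27) = (-0.3879,-3.1306)
  v6: (1-0.348)·(1.73,-3.11) + 0.348·(2.11,-2.59) = (1.8622,-2.9290)
Perimeter = Σ |v_{i+1} − v_i|:
  edge 1→2: √(-3.0935² + 2.4214²) = 3.9285 (running 3.9285)
  edge 2→3: √(-3.0266² + -3.9438²) = 4.9713 (running 8.8998)
  edge 3→4: √(-0.1394² + -1.3359²) = 1.3431 (running 10.2429)
  edge 4→5: √(2.3331² + -1.3568²) = 2.6989 (running 12.9419)
  edge 5→6: √(2.2502² + 0.2016²) = 2.2592 (running 15.2010)
  edge 6→1: √(1.6762² + 4.0134²) = 4.3494 (running 19.5505)
Perimeter = 19.5505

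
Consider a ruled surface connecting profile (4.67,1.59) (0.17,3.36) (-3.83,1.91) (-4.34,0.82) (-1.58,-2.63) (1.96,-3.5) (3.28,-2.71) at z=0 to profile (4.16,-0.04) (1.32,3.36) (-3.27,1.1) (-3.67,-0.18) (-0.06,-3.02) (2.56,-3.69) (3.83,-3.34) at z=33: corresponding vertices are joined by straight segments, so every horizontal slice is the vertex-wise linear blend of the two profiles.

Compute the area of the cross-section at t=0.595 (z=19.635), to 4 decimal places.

Cross-section at t=0.595: each vertex is (1-t)·p0[i] + t·p1[i].
  v1: (1-0.595)·(4.67,1.59) + 0.595·(4.16,-0.04) = (4.3666,0.6201)
  v2: (1-0.595)·(0.17,3.36) + 0.595·(1.32,3.36) = (0.8542,3.3600)
  v3: (1-0.595)·(-3.83,1.91) + 0.595·(-3.27,1.1) = (-3.4968,1.4281)
  v4: (1-0.595)·(-4.34,0.82) + 0.595·(-3.67,-0.18) = (-3.9413,0.2250)
  v5: (1-0.595)·(-1.58,-2.63) + 0.595·(-0.06,-3.02) = (-0.6756,-2.8620)
  v6: (1-0.595)·(1.96,-3.5) + 0.595·(2.56,-3.69) = (2.3170,-3.6130)
  v7: (1-0.595)·(3.28,-2.71) + 0.595·(3.83,-3.34) = (3.6072,-3.0848)
Shoelace sum Σ(x_i·y_{i+1} − x_{i+1}·y_i):
  i=1: 4.3666·3.3600 − 0.8542·0.6201 = +14.1418 (running +14.1418)
  i=2: 0.8542·1.4281 − -3.4968·3.3600 = +12.9692 (running +27.1110)
  i=3: -3.4968·0.2250 − -3.9413·1.4281 = +4.8417 (running +31.9527)
  i=4: -3.9413·-2.8620 − -0.6756·0.2250 = +11.4324 (running +43.3850)
  i=5: -0.6756·-3.6130 − 2.3170·-2.8620 = +9.0723 (running +52.4574)
  i=6: 2.3170·-3.0848 − 3.6072·-3.6130 = +5.8856 (running +58.3429)
  i=7: 3.6072·0.6201 − 4.3666·-3.0848 = +15.7072 (running +74.0501)
Area = |Σ|/2 = |74.0501|/2 = 37.0251

Area at t=0.595: 37.0251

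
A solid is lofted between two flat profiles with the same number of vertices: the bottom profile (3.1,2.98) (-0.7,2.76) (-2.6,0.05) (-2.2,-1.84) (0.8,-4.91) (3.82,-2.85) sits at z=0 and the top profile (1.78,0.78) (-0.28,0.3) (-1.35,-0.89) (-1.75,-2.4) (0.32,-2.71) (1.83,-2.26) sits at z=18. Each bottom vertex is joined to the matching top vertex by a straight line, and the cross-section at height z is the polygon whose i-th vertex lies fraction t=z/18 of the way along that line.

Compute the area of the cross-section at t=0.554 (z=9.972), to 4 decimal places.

Area at t=0.554: 18.9979

Cross-section at t=0.554: each vertex is (1-t)·p0[i] + t·p1[i].
  v1: (1-0.554)·(3.1,2.98) + 0.554·(1.78,0.78) = (2.3687,1.7612)
  v2: (1-0.554)·(-0.7,2.76) + 0.554·(-0.28,0.3) = (-0.4673,1.3972)
  v3: (1-0.554)·(-2.6,0.05) + 0.554·(-1.35,-0.89) = (-1.9075,-0.4708)
  v4: (1-0.554)·(-2.2,-1.84) + 0.554·(-1.75,-2.4) = (-1.9507,-2.1502)
  v5: (1-0.554)·(0.8,-4.91) + 0.554·(0.32,-2.71) = (0.5341,-3.6912)
  v6: (1-0.554)·(3.82,-2.85) + 0.554·(1.83,-2.26) = (2.7175,-2.5231)
Shoelace sum Σ(x_i·y_{i+1} − x_{i+1}·y_i):
  i=1: 2.3687·1.3972 − -0.4673·1.7612 = +4.1325 (running +4.1325)
  i=2: -0.4673·-0.4708 − -1.9075·1.3972 = +2.8851 (running +7.0176)
  i=3: -1.9075·-2.1502 − -1.9507·-0.4708 = +3.1833 (running +10.2009)
  i=4: -1.9507·-3.6912 − 0.5341·-2.1502 = +8.3488 (running +18.5497)
  i=5: 0.5341·-2.5231 − 2.7175·-3.6912 = +8.6834 (running +27.2331)
  i=6: 2.7175·1.7612 − 2.3687·-2.5231 = +10.7627 (running +37.9959)
Area = |Σ|/2 = |37.9959|/2 = 18.9979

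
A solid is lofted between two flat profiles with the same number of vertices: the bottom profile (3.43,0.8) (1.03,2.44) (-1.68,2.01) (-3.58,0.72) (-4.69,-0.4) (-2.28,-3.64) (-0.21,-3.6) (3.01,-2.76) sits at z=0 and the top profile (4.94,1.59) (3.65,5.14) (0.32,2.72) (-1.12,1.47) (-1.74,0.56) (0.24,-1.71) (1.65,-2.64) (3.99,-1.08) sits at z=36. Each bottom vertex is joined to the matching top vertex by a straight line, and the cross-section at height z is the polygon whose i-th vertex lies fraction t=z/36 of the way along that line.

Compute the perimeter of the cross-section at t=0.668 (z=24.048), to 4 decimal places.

Perimeter at t=0.668: 21.3260

Cross-section at t=0.668: each vertex is (1-t)·p0[i] + t·p1[i].
  v1: (1-0.668)·(3.43,0.8) + 0.668·(4.94,1.59) = (4.4387,1.3277)
  v2: (1-0.668)·(1.03,2.44) + 0.668·(3.65,5.14) = (2.7802,4.2436)
  v3: (1-0.668)·(-1.68,2.01) + 0.668·(0.32,2.72) = (-0.3440,2.4843)
  v4: (1-0.668)·(-3.58,0.72) + 0.668·(-1.12,1.47) = (-1.9367,1.2210)
  v5: (1-0.668)·(-4.69,-0.4) + 0.668·(-1.74,0.56) = (-2.7194,0.2413)
  v6: (1-0.668)·(-2.28,-3.64) + 0.668·(0.24,-1.71) = (-0.5966,-2.3508)
  v7: (1-0.668)·(-0.21,-3.6) + 0.668·(1.65,-2.64) = (1.0325,-2.9587)
  v8: (1-0.668)·(3.01,-2.76) + 0.668·(3.99,-1.08) = (3.6646,-1.6378)
Perimeter = Σ |v_{i+1} − v_i|:
  edge 1→2: √(-1.6585² + 2.9159²) = 3.3546 (running 3.3546)
  edge 2→3: √(-3.1242² + -1.7593²) = 3.5855 (running 6.9400)
  edge 3→4: √(-1.5927² + -1.2633²) = 2.0329 (running 8.9729)
  edge 4→5: √(-0.7827² + -0.9797²) = 1.2540 (running 10.2269)
  edge 5→6: √(2.1228² + -2.5920²) = 3.3503 (running 13.5772)
  edge 6→7: √(1.6291² + -0.6080²) = 1.7389 (running 15.3161)
  edge 7→8: √(2.6322² + 1.3210²) = 2.9450 (running 18.2611)
  edge 8→1: √(0.7740² + 2.9655²) = 3.0648 (running 21.3260)
Perimeter = 21.3260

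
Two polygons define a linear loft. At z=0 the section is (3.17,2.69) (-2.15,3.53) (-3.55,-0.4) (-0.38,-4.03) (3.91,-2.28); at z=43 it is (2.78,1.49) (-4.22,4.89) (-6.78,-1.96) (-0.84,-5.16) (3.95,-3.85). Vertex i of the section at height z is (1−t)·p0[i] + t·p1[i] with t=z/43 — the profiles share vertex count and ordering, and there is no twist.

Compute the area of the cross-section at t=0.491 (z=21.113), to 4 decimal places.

Area at t=0.491: 52.2274

Cross-section at t=0.491: each vertex is (1-t)·p0[i] + t·p1[i].
  v1: (1-0.491)·(3.17,2.69) + 0.491·(2.78,1.49) = (2.9785,2.1008)
  v2: (1-0.491)·(-2.15,3.53) + 0.491·(-4.22,4.89) = (-3.1664,4.1978)
  v3: (1-0.491)·(-3.55,-0.4) + 0.491·(-6.78,-1.96) = (-5.1359,-1.1660)
  v4: (1-0.491)·(-0.38,-4.03) + 0.491·(-0.84,-5.16) = (-0.6059,-4.5848)
  v5: (1-0.491)·(3.91,-2.28) + 0.491·(3.95,-3.85) = (3.9296,-3.0509)
Shoelace sum Σ(x_i·y_{i+1} − x_{i+1}·y_i):
  i=1: 2.9785·4.1978 − -3.1664·2.1008 = +19.1550 (running +19.1550)
  i=2: -3.1664·-1.1660 − -5.1359·4.1978 = +25.2513 (running +44.4062)
  i=3: -5.1359·-4.5848 − -0.6059·-1.1660 = +22.8410 (running +67.2472)
  i=4: -0.6059·-3.0509 − 3.9296·-4.5848 = +19.8651 (running +87.1123)
  i=5: 3.9296·2.1008 − 2.9785·-3.0509 = +17.3424 (running +104.4548)
Area = |Σ|/2 = |104.4548|/2 = 52.2274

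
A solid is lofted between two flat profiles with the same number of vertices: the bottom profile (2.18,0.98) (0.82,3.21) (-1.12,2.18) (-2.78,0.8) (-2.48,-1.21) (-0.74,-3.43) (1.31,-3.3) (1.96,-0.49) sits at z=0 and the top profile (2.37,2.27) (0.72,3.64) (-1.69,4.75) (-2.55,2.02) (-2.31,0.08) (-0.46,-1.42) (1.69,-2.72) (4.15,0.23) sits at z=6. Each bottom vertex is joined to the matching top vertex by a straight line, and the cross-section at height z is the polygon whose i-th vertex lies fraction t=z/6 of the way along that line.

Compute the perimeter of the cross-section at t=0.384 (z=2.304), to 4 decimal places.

Cross-section at t=0.384: each vertex is (1-t)·p0[i] + t·p1[i].
  v1: (1-0.384)·(2.18,0.98) + 0.384·(2.37,2.27) = (2.2530,1.4754)
  v2: (1-0.384)·(0.82,3.21) + 0.384·(0.72,3.64) = (0.7816,3.3751)
  v3: (1-0.384)·(-1.12,2.18) + 0.384·(-1.69,4.75) = (-1.3389,3.1669)
  v4: (1-0.384)·(-2.78,0.8) + 0.384·(-2.55,2.02) = (-2.6917,1.2685)
  v5: (1-0.384)·(-2.48,-1.21) + 0.384·(-2.31,0.08) = (-2.4147,-0.7146)
  v6: (1-0.384)·(-0.74,-3.43) + 0.384·(-0.46,-1.42) = (-0.6325,-2.6582)
  v7: (1-0.384)·(1.31,-3.3) + 0.384·(1.69,-2.72) = (1.4559,-3.0773)
  v8: (1-0.384)·(1.96,-0.49) + 0.384·(4.15,0.23) = (2.8010,-0.2135)
Perimeter = Σ |v_{i+1} − v_i|:
  edge 1→2: √(-1.4714² + 1.8998²) = 2.4029 (running 2.4029)
  edge 2→3: √(-2.1205² + -0.2082²) = 2.1307 (running 4.5336)
  edge 3→4: √(-1.3528² + -1.8984²) = 2.3311 (running 6.8647)
  edge 4→5: √(0.2770² + -1.9831²) = 2.0024 (running 8.8671)
  edge 5→6: √(1.7822² + -1.9435²) = 2.6370 (running 11.5040)
  edge 6→7: √(2.0884² + -0.4191²) = 2.1300 (running 13.6341)
  edge 7→8: √(1.3450² + 2.8638²) = 3.1639 (running 16.7980)
  edge 8→1: √(-0.5480² + 1.6889²) = 1.7756 (running 18.5735)
Perimeter = 18.5735

Perimeter at t=0.384: 18.5735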